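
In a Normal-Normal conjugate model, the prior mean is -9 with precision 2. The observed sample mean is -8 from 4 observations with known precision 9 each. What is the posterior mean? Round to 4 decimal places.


Posterior precision = tau0 + n*tau = 2 + 4*9 = 38
Posterior mean = (tau0*mu0 + n*tau*xbar) / posterior_precision
= (2*-9 + 4*9*-8) / 38
= -306 / 38 = -8.0526

-8.0526


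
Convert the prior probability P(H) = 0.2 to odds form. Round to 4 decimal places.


P(not H) = 1 - 0.2 = 0.8
Odds = 0.2 / 0.8 = 0.25

0.25


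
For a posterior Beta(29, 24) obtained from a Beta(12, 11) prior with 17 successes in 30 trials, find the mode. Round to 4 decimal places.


Mode = (alpha - 1) / (alpha + beta - 2)
= 28 / 51
= 0.549

0.549


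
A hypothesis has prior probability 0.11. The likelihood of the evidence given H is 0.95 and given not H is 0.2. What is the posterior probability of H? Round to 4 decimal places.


Using Bayes' theorem:
P(E) = 0.11 * 0.95 + 0.89 * 0.2
P(E) = 0.2825
P(H|E) = (0.11 * 0.95) / 0.2825 = 0.3699

0.3699


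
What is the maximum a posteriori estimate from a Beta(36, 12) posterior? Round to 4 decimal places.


The MAP estimate equals the mode of the distribution.
Mode of Beta(a,b) = (a-1)/(a+b-2)
= 35/46
= 0.7609

0.7609


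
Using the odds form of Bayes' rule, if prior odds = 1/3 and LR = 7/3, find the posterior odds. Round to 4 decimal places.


Bayes' rule in odds form: posterior odds = prior odds * LR
= (1 * 7) / (3 * 3)
= 7/9 = 0.7778

0.7778


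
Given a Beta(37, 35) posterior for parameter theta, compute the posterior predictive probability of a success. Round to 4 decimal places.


For a Beta-Bernoulli model, the predictive probability is the mean:
P(success) = 37/(37+35) = 37/72 = 0.5139

0.5139


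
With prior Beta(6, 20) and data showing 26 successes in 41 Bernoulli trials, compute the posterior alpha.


Conjugate update: alpha_posterior = alpha_prior + k
= 6 + 26 = 32

32


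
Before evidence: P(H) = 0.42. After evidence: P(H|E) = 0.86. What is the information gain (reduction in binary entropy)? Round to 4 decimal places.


Prior entropy = 0.9815
Posterior entropy = 0.5842
Information gain = 0.9815 - 0.5842 = 0.3972

0.3972


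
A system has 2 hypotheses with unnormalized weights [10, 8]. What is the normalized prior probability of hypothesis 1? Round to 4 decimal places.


The normalized prior is the weight divided by the total.
Total weight = 18
P(H1) = 10 / 18 = 0.5556

0.5556


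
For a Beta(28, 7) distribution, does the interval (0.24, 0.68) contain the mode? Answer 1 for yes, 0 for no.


Mode of Beta(a,b) = (a-1)/(a+b-2)
= (28-1)/(28+7-2) = 0.8182
Check: 0.24 <= 0.8182 <= 0.68?
Result: 0

0


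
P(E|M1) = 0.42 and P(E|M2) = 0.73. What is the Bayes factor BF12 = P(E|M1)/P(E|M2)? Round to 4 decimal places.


Bayes factor BF12 = P(E|M1) / P(E|M2)
= 0.42 / 0.73
= 0.5753

0.5753


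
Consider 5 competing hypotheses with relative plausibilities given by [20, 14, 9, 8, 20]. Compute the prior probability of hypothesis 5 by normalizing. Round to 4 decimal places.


Sum of weights = 20 + 14 + 9 + 8 + 20 = 71
Normalized prior for H5 = 20 / 71
= 0.2817

0.2817


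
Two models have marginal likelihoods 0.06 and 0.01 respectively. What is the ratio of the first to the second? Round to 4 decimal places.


Evidence ratio = 0.06 / 0.01
= 6.0

6.0


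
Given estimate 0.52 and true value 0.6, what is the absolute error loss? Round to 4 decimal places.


Absolute error = |estimate - true|
= |-0.08| = 0.08

0.08


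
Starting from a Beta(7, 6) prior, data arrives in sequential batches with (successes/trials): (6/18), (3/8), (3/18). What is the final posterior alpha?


In sequential Bayesian updating, we sum all successes.
Total successes = 12
Final alpha = 7 + 12 = 19

19


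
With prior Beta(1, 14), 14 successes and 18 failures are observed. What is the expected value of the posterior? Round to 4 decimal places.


Posterior = Beta(15, 32)
E[theta] = alpha/(alpha+beta)
= 15/47 = 0.3191

0.3191


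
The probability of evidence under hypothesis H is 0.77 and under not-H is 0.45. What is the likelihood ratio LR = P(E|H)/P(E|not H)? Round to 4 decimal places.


LR = 0.77 / 0.45
= 1.7111

1.7111


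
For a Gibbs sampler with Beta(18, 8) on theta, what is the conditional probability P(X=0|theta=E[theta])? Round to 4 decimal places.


E[theta] = 18/(18+8) = 0.6923
P(X=0|theta) = 1 - theta = 0.3077

0.3077


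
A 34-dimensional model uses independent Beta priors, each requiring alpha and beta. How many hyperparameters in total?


Per parameter: 2 (alpha and beta).
Total = 34 * 2 = 68

68


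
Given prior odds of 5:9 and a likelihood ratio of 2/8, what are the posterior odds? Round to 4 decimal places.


Posterior odds = prior odds * LR
Prior odds = 5/9 = 0.5556
LR = 2/8 = 0.25
Posterior odds = 0.5556 * 0.25 = 0.1389

0.1389


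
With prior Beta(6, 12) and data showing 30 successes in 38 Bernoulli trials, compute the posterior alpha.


Conjugate update: alpha_posterior = alpha_prior + k
= 6 + 30 = 36

36


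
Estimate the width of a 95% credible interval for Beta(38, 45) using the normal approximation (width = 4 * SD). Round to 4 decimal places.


For Beta(a,b): Var = ab/((a+b)^2(a+b+1))
Var = 0.003, SD = 0.0544
Approximate 95% CI width = 4 * 0.0544 = 0.2174

0.2174


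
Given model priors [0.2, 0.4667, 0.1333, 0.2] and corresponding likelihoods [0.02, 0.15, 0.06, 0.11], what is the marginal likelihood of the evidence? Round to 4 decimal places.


P(E) = sum_i P(M_i) P(E|M_i)
= 0.004 + 0.07 + 0.008 + 0.022
= 0.104

0.104


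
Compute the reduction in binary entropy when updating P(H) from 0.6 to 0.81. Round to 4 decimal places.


H_before = -p*log2(p) - (1-p)*log2(1-p) for p=0.6: 0.971
H_after for p=0.81: 0.7015
Reduction = 0.971 - 0.7015 = 0.2695

0.2695


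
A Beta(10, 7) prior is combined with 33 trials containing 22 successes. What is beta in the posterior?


In conjugate updating:
beta_posterior = beta_prior + (n - k)
= 7 + (33 - 22)
= 7 + 11 = 18

18


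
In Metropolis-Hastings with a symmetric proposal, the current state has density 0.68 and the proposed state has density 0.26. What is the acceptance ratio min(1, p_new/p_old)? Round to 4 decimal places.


Ratio = p_new / p_old = 0.26 / 0.68 = 0.3824
Acceptance = min(1, 0.3824) = 0.3824

0.3824


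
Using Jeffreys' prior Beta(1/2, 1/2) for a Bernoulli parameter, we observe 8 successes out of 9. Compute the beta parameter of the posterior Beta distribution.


Conjugate update: Beta(0.5 + k, 0.5 + n - k).
k = 8, n - k = 1
Posterior beta = 0.5 + (n - k) = 0.5 + 1 = 1.5

1.5


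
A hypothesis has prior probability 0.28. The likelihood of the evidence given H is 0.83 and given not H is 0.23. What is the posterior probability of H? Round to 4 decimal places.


Using Bayes' theorem:
P(E) = 0.28 * 0.83 + 0.72 * 0.23
P(E) = 0.398
P(H|E) = (0.28 * 0.83) / 0.398 = 0.5839

0.5839


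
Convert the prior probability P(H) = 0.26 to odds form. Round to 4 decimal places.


P(not H) = 1 - 0.26 = 0.74
Odds = 0.26 / 0.74 = 0.3514

0.3514


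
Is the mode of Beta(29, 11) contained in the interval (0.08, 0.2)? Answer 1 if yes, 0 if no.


Mode = (a-1)/(a+b-2) = 28/38 = 0.7368
Interval: (0.08, 0.2)
Contains mode? 0

0


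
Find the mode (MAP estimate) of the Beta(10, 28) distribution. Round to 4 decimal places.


For Beta(a,b) with a,b > 1:
Mode = (a-1)/(a+b-2) = (10-1)/(38-2)
= 9/36 = 0.25

0.25


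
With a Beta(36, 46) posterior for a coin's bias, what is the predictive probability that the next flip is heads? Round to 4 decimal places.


The predictive probability equals the posterior mean.
P(next = heads) = alpha / (alpha + beta)
= 36 / 82 = 0.439

0.439


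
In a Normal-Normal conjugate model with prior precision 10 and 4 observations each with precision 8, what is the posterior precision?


Posterior precision = prior precision + n * observation precision
= 10 + 4 * 8
= 10 + 32 = 42

42


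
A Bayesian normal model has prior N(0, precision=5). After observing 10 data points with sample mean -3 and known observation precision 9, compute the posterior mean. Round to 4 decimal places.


Posterior mean = (prior_precision * prior_mean + n * data_precision * data_mean) / (prior_precision + n * data_precision)
Numerator = 5*0 + 10*9*-3 = -270
Denominator = 5 + 10*9 = 95
Posterior mean = -2.8421

-2.8421


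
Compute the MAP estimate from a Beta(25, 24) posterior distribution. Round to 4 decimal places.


MAP = mode of Beta distribution
= (alpha - 1)/(alpha + beta - 2)
= (25-1)/(25+24-2)
= 24/47 = 0.5106

0.5106


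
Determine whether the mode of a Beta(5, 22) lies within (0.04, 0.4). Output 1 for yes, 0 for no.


First find the mode: (a-1)/(a+b-2) = 0.16
Is 0.16 in (0.04, 0.4)? 1

1


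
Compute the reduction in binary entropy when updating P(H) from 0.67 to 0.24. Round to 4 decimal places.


H_before = -p*log2(p) - (1-p)*log2(1-p) for p=0.67: 0.9149
H_after for p=0.24: 0.795
Reduction = 0.9149 - 0.795 = 0.1199

0.1199


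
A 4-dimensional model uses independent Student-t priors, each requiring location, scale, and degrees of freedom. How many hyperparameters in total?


Per parameter: 3 (location, scale, and degrees of freedom).
Total = 4 * 3 = 12

12


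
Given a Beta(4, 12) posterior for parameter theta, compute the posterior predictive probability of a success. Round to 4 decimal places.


For a Beta-Bernoulli model, the predictive probability is the mean:
P(success) = 4/(4+12) = 4/16 = 0.25

0.25


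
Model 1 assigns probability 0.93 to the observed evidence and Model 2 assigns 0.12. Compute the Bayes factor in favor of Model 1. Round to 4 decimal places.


BF = P(data|M1) / P(data|M2)
= 0.93 / 0.12 = 7.75

7.75


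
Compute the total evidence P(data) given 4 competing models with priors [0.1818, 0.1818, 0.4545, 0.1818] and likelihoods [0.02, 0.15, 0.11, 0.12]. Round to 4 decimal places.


Marginal likelihood = sum P(model_i) * P(data|model_i)
Model 1: 0.1818 * 0.02 = 0.0036
Model 2: 0.1818 * 0.15 = 0.0273
Model 3: 0.4545 * 0.11 = 0.05
Model 4: 0.1818 * 0.12 = 0.0218
Total = 0.1027

0.1027


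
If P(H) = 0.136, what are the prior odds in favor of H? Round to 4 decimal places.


Prior odds = P(H) / (1 - P(H))
= 0.136 / 0.864
= 0.1574

0.1574


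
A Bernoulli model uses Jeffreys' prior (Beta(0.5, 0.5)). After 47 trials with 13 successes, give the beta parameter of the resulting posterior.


Posterior = Beta(prior_alpha + successes, prior_beta + failures)
= Beta(0.5 + 13, 0.5 + 34)
Posterior beta = 0.5 + (n - k) = 0.5 + 34 = 34.5

34.5


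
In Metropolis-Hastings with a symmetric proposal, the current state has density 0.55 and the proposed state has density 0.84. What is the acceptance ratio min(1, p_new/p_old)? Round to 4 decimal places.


Ratio = p_new / p_old = 0.84 / 0.55 = 1.5273
Acceptance = min(1, 1.5273) = 1.0

1.0


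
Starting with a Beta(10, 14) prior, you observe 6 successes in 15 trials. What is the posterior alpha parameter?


For a Beta-Binomial conjugate model:
Posterior alpha = prior alpha + number of successes
= 10 + 6 = 16

16


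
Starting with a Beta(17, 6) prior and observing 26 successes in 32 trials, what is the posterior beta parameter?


Posterior beta = prior beta + failures
Failures = 32 - 26 = 6
beta_post = 6 + 6 = 12

12


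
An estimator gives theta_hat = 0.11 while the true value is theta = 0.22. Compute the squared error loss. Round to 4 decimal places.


The squared error loss is (theta_hat - theta)^2
= (0.11 - 0.22)^2
= (-0.11)^2 = 0.0121

0.0121


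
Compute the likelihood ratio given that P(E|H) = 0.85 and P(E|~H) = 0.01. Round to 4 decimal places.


LR = P(E|H) / P(E|~H)
= 0.85 / 0.01 = 85.0

85.0


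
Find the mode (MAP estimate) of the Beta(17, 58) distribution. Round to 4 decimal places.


For Beta(a,b) with a,b > 1:
Mode = (a-1)/(a+b-2) = (17-1)/(75-2)
= 16/73 = 0.2192

0.2192


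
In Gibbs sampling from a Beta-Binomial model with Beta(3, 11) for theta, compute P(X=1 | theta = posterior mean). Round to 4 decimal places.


Posterior mean = alpha/(alpha+beta) = 3/14 = 0.2143
P(X=1|theta=mean) = theta = 0.2143

0.2143


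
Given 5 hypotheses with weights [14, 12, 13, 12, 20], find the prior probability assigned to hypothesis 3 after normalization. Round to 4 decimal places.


To normalize, divide each weight by the sum of all weights.
Sum = 71
Prior(H3) = 13/71 = 0.1831

0.1831


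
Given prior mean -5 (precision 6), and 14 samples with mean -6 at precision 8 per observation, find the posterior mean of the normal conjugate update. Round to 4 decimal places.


The posterior mean is a precision-weighted average of prior and data.
Post. prec. = 6 + 112 = 118
Post. mean = (-30 + -672)/118 = -702/118 = -5.9492

-5.9492


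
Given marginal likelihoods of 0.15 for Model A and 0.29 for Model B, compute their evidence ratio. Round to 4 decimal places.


Ratio = ML(A) / ML(B) = 0.15/0.29
= 0.5172

0.5172


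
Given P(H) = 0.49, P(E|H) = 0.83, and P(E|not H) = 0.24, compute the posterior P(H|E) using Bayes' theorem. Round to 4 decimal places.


By Bayes' theorem: P(H|E) = P(E|H)*P(H) / P(E)
P(E) = P(E|H)*P(H) + P(E|not H)*P(not H)
P(E) = 0.83*0.49 + 0.24*0.51 = 0.5291
P(H|E) = 0.83*0.49 / 0.5291 = 0.7687

0.7687


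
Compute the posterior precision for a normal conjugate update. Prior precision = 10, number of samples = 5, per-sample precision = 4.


tau_post = tau_0 + n * tau
= 10 + 5 * 4 = 30

30


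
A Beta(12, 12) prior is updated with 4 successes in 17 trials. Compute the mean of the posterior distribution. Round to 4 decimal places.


After update: Beta(16, 25)
Mean = 16 / (16 + 25) = 16 / 41
= 0.3902

0.3902


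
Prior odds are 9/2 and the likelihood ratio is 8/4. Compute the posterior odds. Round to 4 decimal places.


Posterior odds = prior odds * likelihood ratio
= (9/2) * (8/4)
= 72 / 8
= 9.0

9.0


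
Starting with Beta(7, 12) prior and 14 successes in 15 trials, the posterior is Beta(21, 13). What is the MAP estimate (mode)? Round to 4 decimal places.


The mode of Beta(a, b) when a > 1 and b > 1 is (a-1)/(a+b-2)
= (21 - 1) / (21 + 13 - 2)
= 20 / 32
= 0.625

0.625


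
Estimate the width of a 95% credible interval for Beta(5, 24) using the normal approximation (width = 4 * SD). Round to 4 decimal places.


For Beta(a,b): Var = ab/((a+b)^2(a+b+1))
Var = 0.0048, SD = 0.069
Approximate 95% CI width = 4 * 0.069 = 0.2759

0.2759


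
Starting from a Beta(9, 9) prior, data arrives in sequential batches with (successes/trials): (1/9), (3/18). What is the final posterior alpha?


In sequential Bayesian updating, we sum all successes.
Total successes = 4
Final alpha = 9 + 4 = 13

13


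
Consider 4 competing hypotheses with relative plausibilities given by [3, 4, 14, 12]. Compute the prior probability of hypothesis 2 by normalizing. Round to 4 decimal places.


Sum of weights = 3 + 4 + 14 + 12 = 33
Normalized prior for H2 = 4 / 33
= 0.1212

0.1212


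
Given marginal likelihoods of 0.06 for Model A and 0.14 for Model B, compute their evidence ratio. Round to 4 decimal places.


Ratio = ML(A) / ML(B) = 0.06/0.14
= 0.4286

0.4286


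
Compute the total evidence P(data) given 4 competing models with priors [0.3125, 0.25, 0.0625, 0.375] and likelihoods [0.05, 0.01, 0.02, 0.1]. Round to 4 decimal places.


Marginal likelihood = sum P(model_i) * P(data|model_i)
Model 1: 0.3125 * 0.05 = 0.0156
Model 2: 0.25 * 0.01 = 0.0025
Model 3: 0.0625 * 0.02 = 0.0013
Model 4: 0.375 * 0.1 = 0.0375
Total = 0.0569

0.0569


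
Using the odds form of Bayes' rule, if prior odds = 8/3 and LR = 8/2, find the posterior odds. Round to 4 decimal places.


Bayes' rule in odds form: posterior odds = prior odds * LR
= (8 * 8) / (3 * 2)
= 64/6 = 10.6667

10.6667


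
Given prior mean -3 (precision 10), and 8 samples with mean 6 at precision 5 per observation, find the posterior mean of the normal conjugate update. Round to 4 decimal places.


The posterior mean is a precision-weighted average of prior and data.
Post. prec. = 10 + 40 = 50
Post. mean = (-30 + 240)/50 = 210/50 = 4.2

4.2


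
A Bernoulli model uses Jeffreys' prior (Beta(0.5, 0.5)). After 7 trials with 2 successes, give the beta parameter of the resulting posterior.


Posterior = Beta(prior_alpha + successes, prior_beta + failures)
= Beta(0.5 + 2, 0.5 + 5)
Posterior beta = 0.5 + (n - k) = 0.5 + 5 = 5.5

5.5


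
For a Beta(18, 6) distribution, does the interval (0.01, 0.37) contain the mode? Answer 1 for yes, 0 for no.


Mode of Beta(a,b) = (a-1)/(a+b-2)
= (18-1)/(18+6-2) = 0.7727
Check: 0.01 <= 0.7727 <= 0.37?
Result: 0

0


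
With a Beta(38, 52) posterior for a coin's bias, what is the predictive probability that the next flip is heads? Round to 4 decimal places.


The predictive probability equals the posterior mean.
P(next = heads) = alpha / (alpha + beta)
= 38 / 90 = 0.4222

0.4222


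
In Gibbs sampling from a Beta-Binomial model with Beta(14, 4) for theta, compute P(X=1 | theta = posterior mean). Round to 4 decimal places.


Posterior mean = alpha/(alpha+beta) = 14/18 = 0.7778
P(X=1|theta=mean) = theta = 0.7778

0.7778


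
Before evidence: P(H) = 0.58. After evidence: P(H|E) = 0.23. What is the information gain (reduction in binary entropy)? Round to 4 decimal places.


Prior entropy = 0.9815
Posterior entropy = 0.778
Information gain = 0.9815 - 0.778 = 0.2034

0.2034


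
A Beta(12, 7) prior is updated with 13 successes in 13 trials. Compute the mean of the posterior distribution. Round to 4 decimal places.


After update: Beta(25, 7)
Mean = 25 / (25 + 7) = 25 / 32
= 0.7812

0.7812


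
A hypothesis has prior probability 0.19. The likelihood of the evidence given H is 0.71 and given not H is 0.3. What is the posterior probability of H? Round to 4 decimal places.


Using Bayes' theorem:
P(E) = 0.19 * 0.71 + 0.81 * 0.3
P(E) = 0.3779
P(H|E) = (0.19 * 0.71) / 0.3779 = 0.357

0.357


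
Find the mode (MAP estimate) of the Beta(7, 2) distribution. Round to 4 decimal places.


For Beta(a,b) with a,b > 1:
Mode = (a-1)/(a+b-2) = (7-1)/(9-2)
= 6/7 = 0.8571

0.8571


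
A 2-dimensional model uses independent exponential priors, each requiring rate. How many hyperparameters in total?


Per parameter: 1 (rate).
Total = 2 * 1 = 2

2


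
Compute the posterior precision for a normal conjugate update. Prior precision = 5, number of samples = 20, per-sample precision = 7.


tau_post = tau_0 + n * tau
= 5 + 20 * 7 = 145

145


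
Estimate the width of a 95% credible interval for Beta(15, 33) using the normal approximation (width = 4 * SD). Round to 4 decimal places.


For Beta(a,b): Var = ab/((a+b)^2(a+b+1))
Var = 0.0044, SD = 0.0662
Approximate 95% CI width = 4 * 0.0662 = 0.2649

0.2649


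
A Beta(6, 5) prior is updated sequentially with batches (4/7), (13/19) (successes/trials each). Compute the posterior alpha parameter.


Sequential conjugate updating is equivalent to a single batch update.
Total successes across all batches = 17
alpha_posterior = alpha_prior + total_successes = 6 + 17
= 23

23


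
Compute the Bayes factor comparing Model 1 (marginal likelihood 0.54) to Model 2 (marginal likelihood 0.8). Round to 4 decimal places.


BF12 = marginal likelihood of M1 / marginal likelihood of M2
= 0.54/0.8
= 0.675

0.675


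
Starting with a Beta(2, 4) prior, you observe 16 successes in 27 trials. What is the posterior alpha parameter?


For a Beta-Binomial conjugate model:
Posterior alpha = prior alpha + number of successes
= 2 + 16 = 18

18


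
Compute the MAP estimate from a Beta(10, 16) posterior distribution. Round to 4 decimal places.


MAP = mode of Beta distribution
= (alpha - 1)/(alpha + beta - 2)
= (10-1)/(10+16-2)
= 9/24 = 0.375

0.375


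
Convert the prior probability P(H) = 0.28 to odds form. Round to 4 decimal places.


P(not H) = 1 - 0.28 = 0.72
Odds = 0.28 / 0.72 = 0.3889

0.3889


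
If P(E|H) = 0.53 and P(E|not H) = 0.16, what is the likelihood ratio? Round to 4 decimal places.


Likelihood ratio = P(E|H) / P(E|not H)
= 0.53 / 0.16
= 3.3125

3.3125


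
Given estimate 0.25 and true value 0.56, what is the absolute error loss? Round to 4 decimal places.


Absolute error = |estimate - true|
= |-0.31| = 0.31

0.31


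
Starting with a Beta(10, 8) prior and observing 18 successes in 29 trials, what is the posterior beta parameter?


Posterior beta = prior beta + failures
Failures = 29 - 18 = 11
beta_post = 8 + 11 = 19

19


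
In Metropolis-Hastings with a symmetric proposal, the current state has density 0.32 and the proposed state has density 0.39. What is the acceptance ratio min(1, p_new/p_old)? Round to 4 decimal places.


Ratio = p_new / p_old = 0.39 / 0.32 = 1.2188
Acceptance = min(1, 1.2188) = 1.0

1.0


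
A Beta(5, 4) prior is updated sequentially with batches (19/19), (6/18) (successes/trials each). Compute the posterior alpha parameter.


Sequential conjugate updating is equivalent to a single batch update.
Total successes across all batches = 25
alpha_posterior = alpha_prior + total_successes = 5 + 25
= 30

30


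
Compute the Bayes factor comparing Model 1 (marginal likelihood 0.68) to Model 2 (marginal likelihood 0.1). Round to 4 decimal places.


BF12 = marginal likelihood of M1 / marginal likelihood of M2
= 0.68/0.1
= 6.8

6.8


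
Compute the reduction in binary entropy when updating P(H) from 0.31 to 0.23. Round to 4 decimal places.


H_before = -p*log2(p) - (1-p)*log2(1-p) for p=0.31: 0.8932
H_after for p=0.23: 0.778
Reduction = 0.8932 - 0.778 = 0.1152

0.1152


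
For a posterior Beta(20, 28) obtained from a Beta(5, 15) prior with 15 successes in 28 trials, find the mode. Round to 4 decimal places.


Mode = (alpha - 1) / (alpha + beta - 2)
= 19 / 46
= 0.413

0.413


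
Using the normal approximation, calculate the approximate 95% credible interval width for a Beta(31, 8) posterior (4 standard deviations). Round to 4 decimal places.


Var(Beta) = 31*8/(39^2 * 40) = 0.0041
SD = 0.0638
Width ~ 4*SD = 0.2554

0.2554


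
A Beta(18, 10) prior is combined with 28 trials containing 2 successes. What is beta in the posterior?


In conjugate updating:
beta_posterior = beta_prior + (n - k)
= 10 + (28 - 2)
= 10 + 26 = 36

36


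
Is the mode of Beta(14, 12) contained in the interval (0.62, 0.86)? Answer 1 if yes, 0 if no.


Mode = (a-1)/(a+b-2) = 13/24 = 0.5417
Interval: (0.62, 0.86)
Contains mode? 0

0


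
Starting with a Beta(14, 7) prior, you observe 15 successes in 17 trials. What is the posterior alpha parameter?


For a Beta-Binomial conjugate model:
Posterior alpha = prior alpha + number of successes
= 14 + 15 = 29

29


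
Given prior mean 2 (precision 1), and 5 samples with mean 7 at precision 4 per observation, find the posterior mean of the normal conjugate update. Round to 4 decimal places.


The posterior mean is a precision-weighted average of prior and data.
Post. prec. = 1 + 20 = 21
Post. mean = (2 + 140)/21 = 142/21 = 6.7619

6.7619


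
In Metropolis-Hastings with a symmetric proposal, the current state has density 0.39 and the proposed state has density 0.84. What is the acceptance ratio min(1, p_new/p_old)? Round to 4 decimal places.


Ratio = p_new / p_old = 0.84 / 0.39 = 2.1538
Acceptance = min(1, 2.1538) = 1.0

1.0


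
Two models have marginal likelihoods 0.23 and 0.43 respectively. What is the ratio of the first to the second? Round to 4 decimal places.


Evidence ratio = 0.23 / 0.43
= 0.5349

0.5349


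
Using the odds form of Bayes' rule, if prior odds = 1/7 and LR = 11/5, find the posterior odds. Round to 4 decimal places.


Bayes' rule in odds form: posterior odds = prior odds * LR
= (1 * 11) / (7 * 5)
= 11/35 = 0.3143

0.3143


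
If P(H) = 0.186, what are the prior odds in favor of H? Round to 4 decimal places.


Prior odds = P(H) / (1 - P(H))
= 0.186 / 0.814
= 0.2285

0.2285


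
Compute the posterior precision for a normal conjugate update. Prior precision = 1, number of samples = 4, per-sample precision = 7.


tau_post = tau_0 + n * tau
= 1 + 4 * 7 = 29

29


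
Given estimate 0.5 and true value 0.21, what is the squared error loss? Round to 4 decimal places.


Squared error = (estimate - true)^2
Difference = 0.29
Loss = 0.29^2 = 0.0841

0.0841


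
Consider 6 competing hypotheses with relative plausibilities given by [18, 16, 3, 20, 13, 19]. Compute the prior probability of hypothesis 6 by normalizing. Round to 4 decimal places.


Sum of weights = 18 + 16 + 3 + 20 + 13 + 19 = 89
Normalized prior for H6 = 19 / 89
= 0.2135

0.2135


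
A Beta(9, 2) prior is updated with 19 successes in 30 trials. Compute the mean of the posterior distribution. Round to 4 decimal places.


After update: Beta(28, 13)
Mean = 28 / (28 + 13) = 28 / 41
= 0.6829

0.6829


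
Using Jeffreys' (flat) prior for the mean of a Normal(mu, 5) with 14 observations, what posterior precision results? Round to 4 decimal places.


Flat prior means prior precision is 0.
Posterior precision = n / sigma^2 = 14/5 = 2.8

2.8


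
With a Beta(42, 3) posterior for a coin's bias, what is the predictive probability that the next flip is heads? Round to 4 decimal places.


The predictive probability equals the posterior mean.
P(next = heads) = alpha / (alpha + beta)
= 42 / 45 = 0.9333

0.9333


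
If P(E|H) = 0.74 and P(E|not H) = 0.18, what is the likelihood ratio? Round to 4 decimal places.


Likelihood ratio = P(E|H) / P(E|not H)
= 0.74 / 0.18
= 4.1111

4.1111


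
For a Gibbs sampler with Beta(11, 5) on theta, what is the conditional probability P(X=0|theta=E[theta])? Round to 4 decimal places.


E[theta] = 11/(11+5) = 0.6875
P(X=0|theta) = 1 - theta = 0.3125

0.3125


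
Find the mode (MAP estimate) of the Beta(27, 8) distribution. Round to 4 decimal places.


For Beta(a,b) with a,b > 1:
Mode = (a-1)/(a+b-2) = (27-1)/(35-2)
= 26/33 = 0.7879

0.7879


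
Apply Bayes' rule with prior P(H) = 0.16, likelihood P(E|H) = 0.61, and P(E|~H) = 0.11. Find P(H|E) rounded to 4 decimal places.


Step 1: Compute marginal P(E) = P(E|H)P(H) + P(E|~H)P(~H)
= 0.61*0.16 + 0.11*0.84 = 0.19
Step 2: P(H|E) = P(E|H)P(H)/P(E) = 0.0976/0.19
= 0.5137

0.5137


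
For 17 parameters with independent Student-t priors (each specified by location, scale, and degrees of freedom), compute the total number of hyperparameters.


A Student-t prior has 3 hyperparameters per parameter.
Total = 17 * 3 = 51

51


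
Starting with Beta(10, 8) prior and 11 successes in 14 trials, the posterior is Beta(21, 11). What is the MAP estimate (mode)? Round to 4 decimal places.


The mode of Beta(a, b) when a > 1 and b > 1 is (a-1)/(a+b-2)
= (21 - 1) / (21 + 11 - 2)
= 20 / 30
= 0.6667

0.6667


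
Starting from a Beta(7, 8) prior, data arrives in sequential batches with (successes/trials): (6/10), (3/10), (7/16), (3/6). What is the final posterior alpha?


In sequential Bayesian updating, we sum all successes.
Total successes = 19
Final alpha = 7 + 19 = 26

26


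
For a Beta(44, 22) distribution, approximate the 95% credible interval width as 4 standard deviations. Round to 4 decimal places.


Variance of Beta(a,b) = ab / ((a+b)^2 * (a+b+1))
= 44*22 / ((66)^2 * 67)
= 0.0033
SD = sqrt(0.0033) = 0.0576
Width = 4 * SD = 0.2304

0.2304


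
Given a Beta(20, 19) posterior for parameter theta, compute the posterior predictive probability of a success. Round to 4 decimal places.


For a Beta-Bernoulli model, the predictive probability is the mean:
P(success) = 20/(20+19) = 20/39 = 0.5128

0.5128


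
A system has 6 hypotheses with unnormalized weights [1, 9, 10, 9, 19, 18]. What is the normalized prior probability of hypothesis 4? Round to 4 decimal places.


The normalized prior is the weight divided by the total.
Total weight = 66
P(H4) = 9 / 66 = 0.1364

0.1364


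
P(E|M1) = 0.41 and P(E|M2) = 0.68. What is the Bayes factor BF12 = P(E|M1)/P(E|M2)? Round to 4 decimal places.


Bayes factor BF12 = P(E|M1) / P(E|M2)
= 0.41 / 0.68
= 0.6029

0.6029


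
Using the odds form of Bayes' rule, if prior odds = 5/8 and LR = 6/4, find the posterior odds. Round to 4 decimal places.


Bayes' rule in odds form: posterior odds = prior odds * LR
= (5 * 6) / (8 * 4)
= 30/32 = 0.9375

0.9375


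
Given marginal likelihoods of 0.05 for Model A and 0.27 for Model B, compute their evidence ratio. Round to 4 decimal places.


Ratio = ML(A) / ML(B) = 0.05/0.27
= 0.1852

0.1852


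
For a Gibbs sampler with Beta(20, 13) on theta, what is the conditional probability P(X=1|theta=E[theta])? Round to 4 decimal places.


E[theta] = 20/(20+13) = 0.6061
P(X=1|theta) = theta = 0.6061

0.6061


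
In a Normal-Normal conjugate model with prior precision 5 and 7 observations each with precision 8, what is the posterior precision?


Posterior precision = prior precision + n * observation precision
= 5 + 7 * 8
= 5 + 56 = 61

61


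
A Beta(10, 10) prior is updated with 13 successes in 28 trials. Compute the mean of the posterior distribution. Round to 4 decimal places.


After update: Beta(23, 25)
Mean = 23 / (23 + 25) = 23 / 48
= 0.4792

0.4792


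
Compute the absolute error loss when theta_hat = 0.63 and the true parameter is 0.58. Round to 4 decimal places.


L = |theta_hat - theta_true|
= |0.63 - 0.58| = 0.05

0.05


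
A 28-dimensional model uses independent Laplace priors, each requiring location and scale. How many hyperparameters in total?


Per parameter: 2 (location and scale).
Total = 28 * 2 = 56

56


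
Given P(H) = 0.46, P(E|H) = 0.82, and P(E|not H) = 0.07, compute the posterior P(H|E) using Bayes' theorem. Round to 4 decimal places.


By Bayes' theorem: P(H|E) = P(E|H)*P(H) / P(E)
P(E) = P(E|H)*P(H) + P(E|not H)*P(not H)
P(E) = 0.82*0.46 + 0.07*0.54 = 0.415
P(H|E) = 0.82*0.46 / 0.415 = 0.9089

0.9089


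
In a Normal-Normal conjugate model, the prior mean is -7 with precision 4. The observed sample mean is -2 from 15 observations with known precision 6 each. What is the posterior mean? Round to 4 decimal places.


Posterior precision = tau0 + n*tau = 4 + 15*6 = 94
Posterior mean = (tau0*mu0 + n*tau*xbar) / posterior_precision
= (4*-7 + 15*6*-2) / 94
= -208 / 94 = -2.2128

-2.2128


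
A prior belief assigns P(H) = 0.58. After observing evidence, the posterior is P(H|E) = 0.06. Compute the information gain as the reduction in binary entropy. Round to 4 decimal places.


H(prior) = -0.58*log2(0.58) - 0.42*log2(0.42)
= 0.9815
H(post) = -0.06*log2(0.06) - 0.94*log2(0.94)
= 0.3274
IG = 0.9815 - 0.3274 = 0.654

0.654


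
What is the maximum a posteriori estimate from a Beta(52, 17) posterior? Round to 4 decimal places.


The MAP estimate equals the mode of the distribution.
Mode of Beta(a,b) = (a-1)/(a+b-2)
= 51/67
= 0.7612

0.7612


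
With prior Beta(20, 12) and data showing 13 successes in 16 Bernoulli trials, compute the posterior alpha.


Conjugate update: alpha_posterior = alpha_prior + k
= 20 + 13 = 33

33


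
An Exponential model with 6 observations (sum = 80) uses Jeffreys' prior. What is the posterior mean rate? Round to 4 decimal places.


Posterior Gamma(6, 80)
E[lambda] = 6/80 = 0.075

0.075


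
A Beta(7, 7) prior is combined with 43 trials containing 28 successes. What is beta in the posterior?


In conjugate updating:
beta_posterior = beta_prior + (n - k)
= 7 + (43 - 28)
= 7 + 15 = 22

22


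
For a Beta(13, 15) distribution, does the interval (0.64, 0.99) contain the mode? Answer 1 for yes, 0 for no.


Mode of Beta(a,b) = (a-1)/(a+b-2)
= (13-1)/(13+15-2) = 0.4615
Check: 0.64 <= 0.4615 <= 0.99?
Result: 0

0


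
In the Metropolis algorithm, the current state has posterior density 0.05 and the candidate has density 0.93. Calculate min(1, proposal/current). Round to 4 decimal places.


Ratio = 0.93/0.05 = 18.6
Acceptance probability = min(1, 18.6)
= 1.0

1.0


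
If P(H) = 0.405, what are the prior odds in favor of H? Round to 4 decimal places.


Prior odds = P(H) / (1 - P(H))
= 0.405 / 0.595
= 0.6807

0.6807


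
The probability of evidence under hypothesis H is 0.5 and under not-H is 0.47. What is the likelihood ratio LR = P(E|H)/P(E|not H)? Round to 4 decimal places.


LR = 0.5 / 0.47
= 1.0638

1.0638


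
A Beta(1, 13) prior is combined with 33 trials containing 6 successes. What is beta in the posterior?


In conjugate updating:
beta_posterior = beta_prior + (n - k)
= 13 + (33 - 6)
= 13 + 27 = 40

40


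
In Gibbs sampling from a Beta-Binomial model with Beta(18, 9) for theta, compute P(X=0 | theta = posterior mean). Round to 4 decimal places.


Posterior mean = alpha/(alpha+beta) = 18/27 = 0.6667
P(X=0|theta=mean) = 1 - theta = 0.3333

0.3333


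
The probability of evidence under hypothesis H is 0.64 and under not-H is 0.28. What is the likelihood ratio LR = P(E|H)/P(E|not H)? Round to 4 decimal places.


LR = 0.64 / 0.28
= 2.2857

2.2857


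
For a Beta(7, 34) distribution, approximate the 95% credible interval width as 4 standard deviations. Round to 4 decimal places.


Variance of Beta(a,b) = ab / ((a+b)^2 * (a+b+1))
= 7*34 / ((41)^2 * 42)
= 0.0034
SD = sqrt(0.0034) = 0.0581
Width = 4 * SD = 0.2322

0.2322


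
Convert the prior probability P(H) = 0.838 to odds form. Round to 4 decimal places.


P(not H) = 1 - 0.838 = 0.162
Odds = 0.838 / 0.162 = 5.1728

5.1728


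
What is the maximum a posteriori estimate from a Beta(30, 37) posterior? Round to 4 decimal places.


The MAP estimate equals the mode of the distribution.
Mode of Beta(a,b) = (a-1)/(a+b-2)
= 29/65
= 0.4462

0.4462


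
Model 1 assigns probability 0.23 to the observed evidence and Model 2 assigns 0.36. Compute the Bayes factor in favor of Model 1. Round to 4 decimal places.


BF = P(data|M1) / P(data|M2)
= 0.23 / 0.36 = 0.6389

0.6389


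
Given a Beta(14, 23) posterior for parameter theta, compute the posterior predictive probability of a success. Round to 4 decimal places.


For a Beta-Bernoulli model, the predictive probability is the mean:
P(success) = 14/(14+23) = 14/37 = 0.3784

0.3784


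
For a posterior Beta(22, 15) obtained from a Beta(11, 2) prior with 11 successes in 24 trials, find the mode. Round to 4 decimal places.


Mode = (alpha - 1) / (alpha + beta - 2)
= 21 / 35
= 0.6

0.6


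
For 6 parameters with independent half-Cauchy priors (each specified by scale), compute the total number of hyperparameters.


A half-Cauchy prior has 1 hyperparameter per parameter.
Total = 6 * 1 = 6

6


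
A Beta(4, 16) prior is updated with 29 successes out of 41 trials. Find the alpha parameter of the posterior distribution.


In the Beta-Binomial conjugate update:
alpha_post = alpha_prior + successes
= 4 + 29
= 33

33


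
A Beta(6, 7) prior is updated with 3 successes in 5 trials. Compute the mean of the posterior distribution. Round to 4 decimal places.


After update: Beta(9, 9)
Mean = 9 / (9 + 9) = 9 / 18
= 0.5

0.5


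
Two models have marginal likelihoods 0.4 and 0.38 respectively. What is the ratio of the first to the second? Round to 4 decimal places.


Evidence ratio = 0.4 / 0.38
= 1.0526

1.0526


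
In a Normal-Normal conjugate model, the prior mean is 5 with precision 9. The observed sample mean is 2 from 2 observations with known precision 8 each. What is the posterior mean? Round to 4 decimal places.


Posterior precision = tau0 + n*tau = 9 + 2*8 = 25
Posterior mean = (tau0*mu0 + n*tau*xbar) / posterior_precision
= (9*5 + 2*8*2) / 25
= 77 / 25 = 3.08

3.08


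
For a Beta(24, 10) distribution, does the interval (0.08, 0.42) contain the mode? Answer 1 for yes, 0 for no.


Mode of Beta(a,b) = (a-1)/(a+b-2)
= (24-1)/(24+10-2) = 0.7188
Check: 0.08 <= 0.7188 <= 0.42?
Result: 0

0


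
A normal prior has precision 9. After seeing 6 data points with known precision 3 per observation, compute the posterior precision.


In the conjugate normal model, precisions add:
tau_posterior = tau_prior + n * tau_data
= 9 + 6*3 = 27

27


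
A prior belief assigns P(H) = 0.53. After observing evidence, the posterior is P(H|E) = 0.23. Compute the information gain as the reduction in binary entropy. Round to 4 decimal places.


H(prior) = -0.53*log2(0.53) - 0.47*log2(0.47)
= 0.9974
H(post) = -0.23*log2(0.23) - 0.77*log2(0.77)
= 0.778
IG = 0.9974 - 0.778 = 0.2194

0.2194


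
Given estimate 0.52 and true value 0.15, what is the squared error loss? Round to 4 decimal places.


Squared error = (estimate - true)^2
Difference = 0.37
Loss = 0.37^2 = 0.1369

0.1369


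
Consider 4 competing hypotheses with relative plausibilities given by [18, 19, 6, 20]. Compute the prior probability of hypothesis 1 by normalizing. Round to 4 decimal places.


Sum of weights = 18 + 19 + 6 + 20 = 63
Normalized prior for H1 = 18 / 63
= 0.2857

0.2857


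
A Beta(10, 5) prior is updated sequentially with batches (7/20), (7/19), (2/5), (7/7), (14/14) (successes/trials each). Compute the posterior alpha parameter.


Sequential conjugate updating is equivalent to a single batch update.
Total successes across all batches = 37
alpha_posterior = alpha_prior + total_successes = 10 + 37
= 47

47


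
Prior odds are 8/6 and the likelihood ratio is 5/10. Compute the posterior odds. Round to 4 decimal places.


Posterior odds = prior odds * likelihood ratio
= (8/6) * (5/10)
= 40 / 60
= 0.6667

0.6667


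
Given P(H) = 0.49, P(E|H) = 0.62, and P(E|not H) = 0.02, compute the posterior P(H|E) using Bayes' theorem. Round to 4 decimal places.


By Bayes' theorem: P(H|E) = P(E|H)*P(H) / P(E)
P(E) = P(E|H)*P(H) + P(E|not H)*P(not H)
P(E) = 0.62*0.49 + 0.02*0.51 = 0.314
P(H|E) = 0.62*0.49 / 0.314 = 0.9675

0.9675


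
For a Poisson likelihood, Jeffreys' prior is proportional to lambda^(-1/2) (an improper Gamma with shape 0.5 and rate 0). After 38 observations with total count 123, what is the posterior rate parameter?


Jeffreys' prior for Poisson is proportional to lambda^(-1/2).
Posterior is Gamma(0.5 + S, 0 + n) = Gamma(0.5 + 123, 38).
Posterior rate = 0 + n = 38

38.0


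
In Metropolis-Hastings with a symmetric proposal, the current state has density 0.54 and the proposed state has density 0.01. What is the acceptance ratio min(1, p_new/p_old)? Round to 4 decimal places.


Ratio = p_new / p_old = 0.01 / 0.54 = 0.0185
Acceptance = min(1, 0.0185) = 0.0185

0.0185


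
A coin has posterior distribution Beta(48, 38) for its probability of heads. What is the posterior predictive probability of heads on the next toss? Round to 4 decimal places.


Posterior predictive = E[theta] = alpha/(alpha+beta)
= 48/86
= 0.5581

0.5581


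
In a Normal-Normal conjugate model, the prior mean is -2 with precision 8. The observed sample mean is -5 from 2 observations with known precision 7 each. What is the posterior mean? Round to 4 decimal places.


Posterior precision = tau0 + n*tau = 8 + 2*7 = 22
Posterior mean = (tau0*mu0 + n*tau*xbar) / posterior_precision
= (8*-2 + 2*7*-5) / 22
= -86 / 22 = -3.9091

-3.9091


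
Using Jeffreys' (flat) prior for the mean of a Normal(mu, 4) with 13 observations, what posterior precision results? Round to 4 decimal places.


Flat prior means prior precision is 0.
Posterior precision = n / sigma^2 = 13/4 = 3.25

3.25


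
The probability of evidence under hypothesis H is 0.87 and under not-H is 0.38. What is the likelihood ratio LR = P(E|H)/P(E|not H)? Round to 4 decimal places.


LR = 0.87 / 0.38
= 2.2895

2.2895
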